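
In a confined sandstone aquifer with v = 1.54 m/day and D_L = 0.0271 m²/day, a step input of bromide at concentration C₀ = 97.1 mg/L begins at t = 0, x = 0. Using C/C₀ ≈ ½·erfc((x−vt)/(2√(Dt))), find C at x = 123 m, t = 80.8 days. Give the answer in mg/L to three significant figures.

73.1 mg/L

For a continuous step input, C/C₀ ≈ ½·erfc((x−vt)/(2√(Dt))).
vt = 1.54 × 80.8 = 124.432 m and 2√(Dt) = 2√(0.0271 × 80.8) = 2.960 m.
Argument (x−vt)/(2√(Dt)) = (123 − 124.432)/2.960 = -0.4838; ½·erfc(-0.4838) = 0.7531.
C = 97.1 × 0.7531 = 73.1 mg/L.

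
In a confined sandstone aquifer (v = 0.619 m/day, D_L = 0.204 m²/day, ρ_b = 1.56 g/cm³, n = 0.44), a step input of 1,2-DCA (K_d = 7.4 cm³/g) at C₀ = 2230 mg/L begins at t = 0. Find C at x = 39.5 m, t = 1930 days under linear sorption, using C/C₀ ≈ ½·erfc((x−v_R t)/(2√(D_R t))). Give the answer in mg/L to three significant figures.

Retardation factor R = 1 + ρ_b·K_d/n = 1 + 1.56 × 7.4/0.44 = 27.24.
Sorption retards both mechanisms: v_R = v/R = 0.02272 m/day, D_R = D/R = 0.007489 m²/day.
v_R·t = 0.02272 × 1930 = 43.8496 m; 2√(D_R t) = 7.604 m; argument = (39.5 − 43.8496)/7.604 = -0.5720.
C = C₀ × ½·erfc(-0.5720) = 2230 × 0.7907 = 1760 mg/L.

1760 mg/L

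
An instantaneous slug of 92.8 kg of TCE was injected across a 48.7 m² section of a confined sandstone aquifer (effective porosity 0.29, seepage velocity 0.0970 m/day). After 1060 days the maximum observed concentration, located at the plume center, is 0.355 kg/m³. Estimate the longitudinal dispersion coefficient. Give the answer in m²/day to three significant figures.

At the plume center C_max = M/(n_e·A·√(4πDt)), so D = M²/(4πt·(n_e·A·C_max)²).
n_e·A·C_max = 0.29 × 48.7 × 0.355 = 5.014 kg/m.
D = 92.8²/(4π × 1060 × 5.014²) = 0.0257 m²/day.

0.0257 m²/day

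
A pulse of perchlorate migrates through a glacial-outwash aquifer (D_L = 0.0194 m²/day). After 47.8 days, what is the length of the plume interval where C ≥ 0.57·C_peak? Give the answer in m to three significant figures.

2.89 m

The plume is Gaussian with σ = √(2Dt) = √(2 × 0.0194 × 47.8) = 1.362 m.
C/C_peak = exp(−Δx²/(2σ²)) = 0.57 ⇒ Δx = σ·√(−2 ln 0.57) = 1.362 × 1.060 = 1.444 m.
Width = 2Δx = 2.89 m.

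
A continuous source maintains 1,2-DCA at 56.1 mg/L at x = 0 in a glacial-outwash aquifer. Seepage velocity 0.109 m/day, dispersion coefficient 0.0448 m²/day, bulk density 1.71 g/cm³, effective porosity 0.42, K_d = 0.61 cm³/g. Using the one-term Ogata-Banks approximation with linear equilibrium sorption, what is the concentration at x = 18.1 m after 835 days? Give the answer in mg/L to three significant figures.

53.8 mg/L

Retardation factor R = 1 + ρ_b·K_d/n = 1 + 1.71 × 0.61/0.42 = 3.484.
Sorption retards both mechanisms: v_R = v/R = 0.03129 m/day, D_R = D/R = 0.01286 m²/day.
v_R·t = 0.03129 × 835 = 26.12715 m; 2√(D_R t) = 6.554 m; argument = (18.1 − 26.12715)/6.554 = -1.225.
C = C₀ × ½·erfc(-1.225) = 56.1 × 0.9584 = 53.8 mg/L.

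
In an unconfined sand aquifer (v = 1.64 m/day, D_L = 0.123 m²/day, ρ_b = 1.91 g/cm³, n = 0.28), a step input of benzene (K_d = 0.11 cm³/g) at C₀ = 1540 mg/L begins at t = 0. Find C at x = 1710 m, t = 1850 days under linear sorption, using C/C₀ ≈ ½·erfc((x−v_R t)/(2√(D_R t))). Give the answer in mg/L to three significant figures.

Retardation factor R = 1 + ρ_b·K_d/n = 1 + 1.91 × 0.11/0.28 = 1.750.
Sorption retards both mechanisms: v_R = v/R = 0.9371 m/day, D_R = D/R = 0.07029 m²/day.
v_R·t = 0.9371 × 1850 = 1733.635 m; 2√(D_R t) = 22.81 m; argument = (1710 − 1733.635)/22.81 = -1.036.
C = C₀ × ½·erfc(-1.036) = 1540 × 0.9286 = 1430 mg/L.

1430 mg/L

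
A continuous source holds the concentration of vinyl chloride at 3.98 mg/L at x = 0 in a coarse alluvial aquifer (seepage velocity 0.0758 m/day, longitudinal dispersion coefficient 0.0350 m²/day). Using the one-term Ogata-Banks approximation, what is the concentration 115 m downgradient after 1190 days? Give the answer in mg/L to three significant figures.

0.0131 mg/L

For a continuous step input, C/C₀ ≈ ½·erfc((x−vt)/(2√(Dt))).
vt = 0.0758 × 1190 = 90.202 m and 2√(Dt) = 2√(0.0350 × 1190) = 12.91 m.
Argument (x−vt)/(2√(Dt)) = (115 − 90.202)/12.91 = 1.921; ½·erfc(1.921) = 0.003297.
C = 3.98 × 0.003297 = 0.0131 mg/L.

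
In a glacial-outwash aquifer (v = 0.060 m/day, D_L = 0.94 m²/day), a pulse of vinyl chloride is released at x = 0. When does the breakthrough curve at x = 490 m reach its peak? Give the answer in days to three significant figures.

For the 1D instantaneous-source solution, setting ∂C/∂t = 0 at fixed x gives v²t² + 2Dt − x² = 0, so t = (√(D² + v²x²) − D)/v².
√(D² + v²x²) = √(0.94² + 0.060² × 490²) = 29.42; v² = 0.0036.
t = (29.42 − 0.94)/0.0036 = 7910 days (vs. the pure-advection estimate x/v = 8170 d).

7910 days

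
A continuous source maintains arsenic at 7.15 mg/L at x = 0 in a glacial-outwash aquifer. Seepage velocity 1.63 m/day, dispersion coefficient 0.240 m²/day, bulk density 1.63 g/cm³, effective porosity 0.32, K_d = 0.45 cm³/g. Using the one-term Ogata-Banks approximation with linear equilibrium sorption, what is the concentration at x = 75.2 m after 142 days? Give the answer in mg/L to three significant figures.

Retardation factor R = 1 + ρ_b·K_d/n = 1 + 1.63 × 0.45/0.32 = 3.292.
Sorption retards both mechanisms: v_R = v/R = 0.4951 m/day, D_R = D/R = 0.07290 m²/day.
v_R·t = 0.4951 × 142 = 70.3042 m; 2√(D_R t) = 6.435 m; argument = (75.2 − 70.3042)/6.435 = 0.7608.
C = C₀ × ½·erfc(0.7608) = 7.15 × 0.1410 = 1.01 mg/L.

1.01 mg/L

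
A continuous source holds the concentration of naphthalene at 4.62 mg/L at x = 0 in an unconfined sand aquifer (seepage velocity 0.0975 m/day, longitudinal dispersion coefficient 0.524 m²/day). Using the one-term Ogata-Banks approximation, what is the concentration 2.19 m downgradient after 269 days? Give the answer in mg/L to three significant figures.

4.27 mg/L

For a continuous step input, C/C₀ ≈ ½·erfc((x−vt)/(2√(Dt))).
vt = 0.0975 × 269 = 26.2275 m and 2√(Dt) = 2√(0.524 × 269) = 23.74 m.
Argument (x−vt)/(2√(Dt)) = (2.19 − 26.2275)/23.74 = -1.013; ½·erfc(-1.013) = 0.9240.
C = 4.62 × 0.9240 = 4.27 mg/L.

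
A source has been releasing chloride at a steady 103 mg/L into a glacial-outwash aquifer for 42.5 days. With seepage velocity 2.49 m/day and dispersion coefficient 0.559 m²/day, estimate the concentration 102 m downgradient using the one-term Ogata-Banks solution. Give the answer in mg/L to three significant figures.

73.2 mg/L

For a continuous step input, C/C₀ ≈ ½·erfc((x−vt)/(2√(Dt))).
vt = 2.49 × 42.5 = 105.825 m and 2√(Dt) = 2√(0.559 × 42.5) = 9.748 m.
Argument (x−vt)/(2√(Dt)) = (102 − 105.825)/9.748 = -0.3924; ½·erfc(-0.3924) = 0.7105.
C = 103 × 0.7105 = 73.2 mg/L.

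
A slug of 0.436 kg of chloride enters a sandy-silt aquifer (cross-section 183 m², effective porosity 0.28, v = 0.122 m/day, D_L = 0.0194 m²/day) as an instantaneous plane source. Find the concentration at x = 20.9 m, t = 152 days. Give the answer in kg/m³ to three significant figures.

0.000873 kg/m³

For an instantaneous plane source, C(x,t) = M/(n_e·A·√(4πDt)) · exp(−(x−vt)²/(4Dt)), with n_e·A the pore (flow) area.
Plume center vt = 0.122 × 152 = 18.544 m, so the well at 20.9 m is 2.356 m downgradient of the peak.
√(4πDt) = 6.087 m, giving peak height M/(n_e·A·√(4πDt)) = 0.436/(0.28 × 183 × 6.087) = 0.001398 kg/m³.
(x−vt)²/(4Dt) = (2.356)²/(4 × 0.0194 × 152) = 0.4706; exp(−0.4706) = 0.6246.
C = 0.001398 × 0.6246 = 0.000873 kg/m³.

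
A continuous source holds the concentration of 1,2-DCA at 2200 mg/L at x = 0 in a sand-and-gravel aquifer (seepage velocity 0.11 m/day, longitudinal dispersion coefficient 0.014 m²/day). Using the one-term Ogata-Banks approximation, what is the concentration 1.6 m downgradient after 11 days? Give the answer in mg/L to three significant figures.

530 mg/L

For a continuous step input, C/C₀ ≈ ½·erfc((x−vt)/(2√(Dt))).
vt = 0.11 × 11 = 1.21 m and 2√(Dt) = 2√(0.014 × 11) = 0.7849 m.
Argument (x−vt)/(2√(Dt)) = (1.6 − 1.21)/0.7849 = 0.4969; ½·erfc(0.4969) = 0.2411.
C = 2200 × 0.2411 = 530 mg/L.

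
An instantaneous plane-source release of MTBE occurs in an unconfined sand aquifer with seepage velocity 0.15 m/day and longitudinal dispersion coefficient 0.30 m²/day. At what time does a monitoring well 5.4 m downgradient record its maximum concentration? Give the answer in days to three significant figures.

For the 1D instantaneous-source solution, setting ∂C/∂t = 0 at fixed x gives v²t² + 2Dt − x² = 0, so t = (√(D² + v²x²) − D)/v².
√(D² + v²x²) = √(0.30² + 0.15² × 5.4²) = 0.8638; v² = 0.0225.
t = (0.8638 − 0.30)/0.0225 = 25.1 days (vs. the pure-advection estimate x/v = 36.0 d).

25.1 days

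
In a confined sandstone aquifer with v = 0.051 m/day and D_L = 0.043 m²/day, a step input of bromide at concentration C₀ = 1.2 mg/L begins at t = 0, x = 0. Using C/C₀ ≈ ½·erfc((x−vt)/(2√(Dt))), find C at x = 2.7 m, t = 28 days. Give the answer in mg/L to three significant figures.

0.247 mg/L

For a continuous step input, C/C₀ ≈ ½·erfc((x−vt)/(2√(Dt))).
vt = 0.051 × 28 = 1.428 m and 2√(Dt) = 2√(0.043 × 28) = 2.195 m.
Argument (x−vt)/(2√(Dt)) = (2.7 − 1.428)/2.195 = 0.5795; ½·erfc(0.5795) = 0.2062.
C = 1.2 × 0.2062 = 0.247 mg/L.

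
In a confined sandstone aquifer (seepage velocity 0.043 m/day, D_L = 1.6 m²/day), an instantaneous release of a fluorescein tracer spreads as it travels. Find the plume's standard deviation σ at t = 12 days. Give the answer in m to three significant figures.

Dispersive spreading gives a Gaussian with σ² = 2Dt; advection only shifts the center.
σ = √(2 × 1.6 × 12) = 6.20 m.

6.20 m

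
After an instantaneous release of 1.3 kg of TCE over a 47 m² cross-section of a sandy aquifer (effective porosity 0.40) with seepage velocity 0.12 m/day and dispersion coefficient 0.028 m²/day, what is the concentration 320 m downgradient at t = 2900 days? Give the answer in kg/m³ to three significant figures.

For an instantaneous plane source, C(x,t) = M/(n_e·A·√(4πDt)) · exp(−(x−vt)²/(4Dt)), with n_e·A the pore (flow) area.
Plume center vt = 0.12 × 2900 = 348 m, so the well at 320 m is 28 m upgradient of the peak.
√(4πDt) = 31.94 m, giving peak height M/(n_e·A·√(4πDt)) = 1.3/(0.40 × 47 × 31.94) = 0.002165 kg/m³.
(x−vt)²/(4Dt) = (-28)²/(4 × 0.028 × 2900) = 2.414; exp(−2.414) = 0.08946.
C = 0.002165 × 0.08946 = 0.000194 kg/m³.

0.000194 kg/m³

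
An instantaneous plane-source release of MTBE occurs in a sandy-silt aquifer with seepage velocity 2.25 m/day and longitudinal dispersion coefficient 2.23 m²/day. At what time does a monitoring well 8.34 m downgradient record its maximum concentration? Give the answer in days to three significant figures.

3.29 days

For the 1D instantaneous-source solution, setting ∂C/∂t = 0 at fixed x gives v²t² + 2Dt − x² = 0, so t = (√(D² + v²x²) − D)/v².
√(D² + v²x²) = √(2.23² + 2.25² × 8.34²) = 18.90; v² = 5.0625.
t = (18.90 − 2.23)/5.0625 = 3.29 days (vs. the pure-advection estimate x/v = 3.71 d).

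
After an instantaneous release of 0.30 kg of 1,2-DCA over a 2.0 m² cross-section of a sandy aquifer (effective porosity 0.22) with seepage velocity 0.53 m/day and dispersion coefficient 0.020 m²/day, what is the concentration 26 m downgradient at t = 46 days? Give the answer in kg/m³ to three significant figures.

For an instantaneous plane source, C(x,t) = M/(n_e·A·√(4πDt)) · exp(−(x−vt)²/(4Dt)), with n_e·A the pore (flow) area.
Plume center vt = 0.53 × 46 = 24.38 m, so the well at 26 m is 1.62 m downgradient of the peak.
√(4πDt) = 3.400 m, giving peak height M/(n_e·A·√(4πDt)) = 0.30/(0.22 × 2.0 × 3.400) = 0.2005 kg/m³.
(x−vt)²/(4Dt) = (1.62)²/(4 × 0.020 × 46) = 0.7132; exp(−0.7132) = 0.4901.
C = 0.2005 × 0.4901 = 0.0983 kg/m³.

0.0983 kg/m³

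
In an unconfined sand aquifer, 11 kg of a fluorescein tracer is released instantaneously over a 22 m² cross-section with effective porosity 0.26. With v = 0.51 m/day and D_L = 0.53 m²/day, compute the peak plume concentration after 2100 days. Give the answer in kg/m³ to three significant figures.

0.0163 kg/m³

The peak of an instantaneous 1D plume sits at x = vt; there the Gaussian factor is 1 and C_max = M/(n_e·A·√(4πDt)), where n_e·A is the pore area the mass is dissolved in.
√(4πDt) = √(4π × 0.53 × 2100) = 118.3 m, so C_max = 11/(0.26 × 22 × 118.3) = 0.0163 kg/m³.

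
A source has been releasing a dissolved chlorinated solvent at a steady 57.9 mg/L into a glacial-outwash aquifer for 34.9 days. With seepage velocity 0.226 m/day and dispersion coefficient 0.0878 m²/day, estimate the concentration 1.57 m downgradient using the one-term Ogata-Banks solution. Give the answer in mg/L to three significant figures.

For a continuous step input, C/C₀ ≈ ½·erfc((x−vt)/(2√(Dt))).
vt = 0.226 × 34.9 = 7.8874 m and 2√(Dt) = 2√(0.0878 × 34.9) = 3.501 m.
Argument (x−vt)/(2√(Dt)) = (1.57 − 7.8874)/3.501 = -1.804; ½·erfc(-1.804) = 0.9946.
C = 57.9 × 0.9946 = 57.6 mg/L.

57.6 mg/L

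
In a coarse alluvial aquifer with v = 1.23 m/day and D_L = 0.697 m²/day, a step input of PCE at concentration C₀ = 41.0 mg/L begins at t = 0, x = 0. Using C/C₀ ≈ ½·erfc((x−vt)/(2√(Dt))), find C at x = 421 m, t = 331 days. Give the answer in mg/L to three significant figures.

For a continuous step input, C/C₀ ≈ ½·erfc((x−vt)/(2√(Dt))).
vt = 1.23 × 331 = 407.13 m and 2√(Dt) = 2√(0.697 × 331) = 30.38 m.
Argument (x−vt)/(2√(Dt)) = (421 − 407.13)/30.38 = 0.4566; ½·erfc(0.4566) = 0.2592.
C = 41.0 × 0.2592 = 10.6 mg/L.

10.6 mg/L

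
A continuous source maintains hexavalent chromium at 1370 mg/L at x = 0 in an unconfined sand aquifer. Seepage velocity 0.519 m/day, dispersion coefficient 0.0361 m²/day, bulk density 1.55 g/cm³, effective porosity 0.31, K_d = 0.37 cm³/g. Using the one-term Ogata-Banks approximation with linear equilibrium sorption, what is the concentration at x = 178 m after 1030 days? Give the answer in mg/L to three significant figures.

1330 mg/L

Retardation factor R = 1 + ρ_b·K_d/n = 1 + 1.55 × 0.37/0.31 = 2.850.
Sorption retards both mechanisms: v_R = v/R = 0.1821 m/day, D_R = D/R = 0.01267 m²/day.
v_R·t = 0.1821 × 1030 = 187.563 m; 2√(D_R t) = 7.225 m; argument = (178 − 187.563)/7.225 = -1.324.
C = C₀ × ½·erfc(-1.324) = 1370 × 0.9694 = 1330 mg/L.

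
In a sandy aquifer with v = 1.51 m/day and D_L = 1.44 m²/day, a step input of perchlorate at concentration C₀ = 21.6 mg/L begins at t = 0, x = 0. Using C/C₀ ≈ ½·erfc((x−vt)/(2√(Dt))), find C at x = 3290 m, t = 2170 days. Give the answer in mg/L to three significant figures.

For a continuous step input, C/C₀ ≈ ½·erfc((x−vt)/(2√(Dt))).
vt = 1.51 × 2170 = 3276.7 m and 2√(Dt) = 2√(1.44 × 2170) = 111.8 m.
Argument (x−vt)/(2√(Dt)) = (3290 − 3276.7)/111.8 = 0.1190; ½·erfc(0.1190) = 0.4332.
C = 21.6 × 0.4332 = 9.36 mg/L.

9.36 mg/L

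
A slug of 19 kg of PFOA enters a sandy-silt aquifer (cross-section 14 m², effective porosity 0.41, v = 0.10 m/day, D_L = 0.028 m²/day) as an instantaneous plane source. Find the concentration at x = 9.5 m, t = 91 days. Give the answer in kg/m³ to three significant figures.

0.576 kg/m³

For an instantaneous plane source, C(x,t) = M/(n_e·A·√(4πDt)) · exp(−(x−vt)²/(4Dt)), with n_e·A the pore (flow) area.
Plume center vt = 0.10 × 91 = 9.1 m, so the well at 9.5 m is 0.4 m downgradient of the peak.
√(4πDt) = 5.659 m, giving peak height M/(n_e·A·√(4πDt)) = 19/(0.41 × 14 × 5.659) = 0.5849 kg/m³.
(x−vt)²/(4Dt) = (0.4)²/(4 × 0.028 × 91) = 0.01570; exp(−0.01570) = 0.9844.
C = 0.5849 × 0.9844 = 0.576 kg/m³.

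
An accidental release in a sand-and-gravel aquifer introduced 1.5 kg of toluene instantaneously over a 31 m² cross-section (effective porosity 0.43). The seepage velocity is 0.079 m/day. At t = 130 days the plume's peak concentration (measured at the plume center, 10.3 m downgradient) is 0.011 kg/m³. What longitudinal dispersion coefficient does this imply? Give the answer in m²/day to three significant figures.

0.0641 m²/day

At the plume center C_max = M/(n_e·A·√(4πDt)), so D = M²/(4πt·(n_e·A·C_max)²).
n_e·A·C_max = 0.43 × 31 × 0.011 = 0.1466 kg/m.
D = 1.5²/(4π × 130 × 0.1466²) = 0.0641 m²/day.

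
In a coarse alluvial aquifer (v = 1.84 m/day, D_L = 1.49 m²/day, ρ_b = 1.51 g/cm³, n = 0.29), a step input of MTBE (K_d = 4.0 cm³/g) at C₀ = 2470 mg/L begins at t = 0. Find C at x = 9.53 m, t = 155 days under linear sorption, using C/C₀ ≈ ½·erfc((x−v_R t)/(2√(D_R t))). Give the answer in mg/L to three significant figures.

Retardation factor R = 1 + ρ_b·K_d/n = 1 + 1.51 × 4.0/0.29 = 21.83.
Sorption retards both mechanisms: v_R = v/R = 0.08429 m/day, D_R = D/R = 0.06825 m²/day.
v_R·t = 0.08429 × 155 = 13.06495 m; 2√(D_R t) = 6.505 m; argument = (9.53 − 13.06495)/6.505 = -0.5434.
C = C₀ × ½·erfc(-0.5434) = 2470 × 0.7789 = 1920 mg/L.

1920 mg/L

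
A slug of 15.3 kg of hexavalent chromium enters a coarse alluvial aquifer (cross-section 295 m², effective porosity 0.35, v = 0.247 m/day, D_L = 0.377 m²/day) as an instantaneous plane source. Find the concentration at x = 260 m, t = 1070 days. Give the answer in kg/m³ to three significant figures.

For an instantaneous plane source, C(x,t) = M/(n_e·A·√(4πDt)) · exp(−(x−vt)²/(4Dt)), with n_e·A the pore (flow) area.
Plume center vt = 0.247 × 1070 = 264.29 m, so the well at 260 m is 4.29 m upgradient of the peak.
√(4πDt) = 71.20 m, giving peak height M/(n_e·A·√(4πDt)) = 15.3/(0.35 × 295 × 71.20) = 0.002081 kg/m³.
(x−vt)²/(4Dt) = (-4.29)²/(4 × 0.377 × 1070) = 0.01141; exp(−0.01141) = 0.9887.
C = 0.002081 × 0.9887 = 0.00206 kg/m³.

0.00206 kg/m³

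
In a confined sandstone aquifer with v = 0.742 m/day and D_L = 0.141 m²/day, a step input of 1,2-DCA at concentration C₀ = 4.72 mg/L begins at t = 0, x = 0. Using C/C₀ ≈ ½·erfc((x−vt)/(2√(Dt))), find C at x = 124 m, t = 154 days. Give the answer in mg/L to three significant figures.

For a continuous step input, C/C₀ ≈ ½·erfc((x−vt)/(2√(Dt))).
vt = 0.742 × 154 = 114.268 m and 2√(Dt) = 2√(0.141 × 154) = 9.320 m.
Argument (x−vt)/(2√(Dt)) = (124 − 114.268)/9.320 = 1.044; ½·erfc(1.044) = 0.06991.
C = 4.72 × 0.06991 = 0.330 mg/L.

0.330 mg/L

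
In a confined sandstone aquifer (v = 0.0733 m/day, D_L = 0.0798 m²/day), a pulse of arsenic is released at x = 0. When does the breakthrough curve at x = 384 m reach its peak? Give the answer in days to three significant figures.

5220 days

For the 1D instantaneous-source solution, setting ∂C/∂t = 0 at fixed x gives v²t² + 2Dt − x² = 0, so t = (√(D² + v²x²) − D)/v².
√(D² + v²x²) = √(0.0798² + 0.0733² × 384²) = 28.15; v² = 0.00537289.
t = (28.15 − 0.0798)/0.00537289 = 5220 days (vs. the pure-advection estimate x/v = 5240 d).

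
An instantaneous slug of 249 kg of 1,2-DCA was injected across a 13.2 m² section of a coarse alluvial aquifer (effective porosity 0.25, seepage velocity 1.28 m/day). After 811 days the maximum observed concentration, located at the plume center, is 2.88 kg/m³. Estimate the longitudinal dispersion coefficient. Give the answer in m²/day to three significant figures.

At the plume center C_max = M/(n_e·A·√(4πDt)), so D = M²/(4πt·(n_e·A·C_max)²).
n_e·A·C_max = 0.25 × 13.2 × 2.88 = 9.504 kg/m.
D = 249²/(4π × 811 × 9.504²) = 0.0674 m²/day.

0.0674 m²/day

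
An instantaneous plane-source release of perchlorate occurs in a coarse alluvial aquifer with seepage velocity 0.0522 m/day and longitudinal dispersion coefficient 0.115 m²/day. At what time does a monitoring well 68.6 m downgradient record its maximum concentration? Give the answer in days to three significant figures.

1270 days

For the 1D instantaneous-source solution, setting ∂C/∂t = 0 at fixed x gives v²t² + 2Dt − x² = 0, so t = (√(D² + v²x²) − D)/v².
√(D² + v²x²) = √(0.115² + 0.0522² × 68.6²) = 3.583; v² = 0.00272484.
t = (3.583 − 0.115)/0.00272484 = 1270 days (vs. the pure-advection estimate x/v = 1310 d).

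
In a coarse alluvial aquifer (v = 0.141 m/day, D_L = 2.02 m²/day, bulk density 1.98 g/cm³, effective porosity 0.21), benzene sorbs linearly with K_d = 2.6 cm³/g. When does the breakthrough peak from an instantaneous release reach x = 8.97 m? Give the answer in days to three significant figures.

466 days

Retardation factor R = 1 + ρ_b·K_d/n = 1 + 1.98 × 2.6/0.21 = 25.51.
Sorption retards both mechanisms: v_R = v/R = 0.005527 m/day, D_R = D/R = 0.07918 m²/day.
Peak time from v_R²t² + 2D_R t − x² = 0: t = (√(D_R² + v_R²x²) − D_R)/v_R².
√(D_R² + v_R²x²) = √(0.07918² + 0.005527² × 8.97²) = 0.09342; v_R² = 3.055e-05.
t = (0.09342 − 0.07918)/3.055e-05 = 466 days.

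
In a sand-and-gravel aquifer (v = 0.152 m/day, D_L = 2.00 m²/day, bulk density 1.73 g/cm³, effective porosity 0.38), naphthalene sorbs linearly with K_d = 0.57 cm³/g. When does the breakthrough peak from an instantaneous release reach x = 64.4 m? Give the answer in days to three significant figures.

Retardation factor R = 1 + ρ_b·K_d/n = 1 + 1.73 × 0.57/0.38 = 3.595.
Sorption retards both mechanisms: v_R = v/R = 0.04228 m/day, D_R = D/R = 0.5563 m²/day.
Peak time from v_R²t² + 2D_R t − x² = 0: t = (√(D_R² + v_R²x²) − D_R)/v_R².
√(D_R² + v_R²x²) = √(0.5563² + 0.04228² × 64.4²) = 2.779; v_R² = 0.001788.
t = (2.779 − 0.5563)/0.001788 = 1240 days.

1240 days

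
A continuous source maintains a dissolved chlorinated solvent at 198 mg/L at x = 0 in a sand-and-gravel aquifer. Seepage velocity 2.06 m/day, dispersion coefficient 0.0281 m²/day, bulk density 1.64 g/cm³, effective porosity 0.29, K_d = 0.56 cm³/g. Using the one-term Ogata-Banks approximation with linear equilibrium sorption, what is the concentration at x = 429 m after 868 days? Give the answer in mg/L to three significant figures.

102 mg/L

Retardation factor R = 1 + ρ_b·K_d/n = 1 + 1.64 × 0.56/0.29 = 4.167.
Sorption retards both mechanisms: v_R = v/R = 0.4944 m/day, D_R = D/R = 0.006743 m²/day.
v_R·t = 0.4944 × 868 = 429.1392 m; 2√(D_R t) = 4.839 m; argument = (429 − 429.1392)/4.839 = -0.02877.
C = C₀ × ½·erfc(-0.02877) = 198 × 0.5162 = 102 mg/L.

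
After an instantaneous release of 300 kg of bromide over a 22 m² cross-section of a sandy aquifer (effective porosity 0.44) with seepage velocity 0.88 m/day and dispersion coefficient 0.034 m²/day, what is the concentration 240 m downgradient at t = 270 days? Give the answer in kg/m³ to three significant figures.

For an instantaneous plane source, C(x,t) = M/(n_e·A·√(4πDt)) · exp(−(x−vt)²/(4Dt)), with n_e·A the pore (flow) area.
Plume center vt = 0.88 × 270 = 237.6 m, so the well at 240 m is 2.4 m downgradient of the peak.
√(4πDt) = 10.74 m, giving peak height M/(n_e·A·√(4πDt)) = 300/(0.44 × 22 × 10.74) = 2.886 kg/m³.
(x−vt)²/(4Dt) = (2.4)²/(4 × 0.034 × 270) = 0.1569; exp(−0.1569) = 0.8548.
C = 2.886 × 0.8548 = 2.47 kg/m³.

2.47 kg/m³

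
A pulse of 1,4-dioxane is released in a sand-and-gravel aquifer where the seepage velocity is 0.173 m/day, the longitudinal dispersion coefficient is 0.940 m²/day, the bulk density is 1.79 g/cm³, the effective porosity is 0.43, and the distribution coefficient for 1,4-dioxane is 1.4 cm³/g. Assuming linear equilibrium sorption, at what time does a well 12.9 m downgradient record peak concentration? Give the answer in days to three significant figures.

338 days

Retardation factor R = 1 + ρ_b·K_d/n = 1 + 1.79 × 1.4/0.43 = 6.828.
Sorption retards both mechanisms: v_R = v/R = 0.02534 m/day, D_R = D/R = 0.1377 m²/day.
Peak time from v_R²t² + 2D_R t − x² = 0: t = (√(D_R² + v_R²x²) − D_R)/v_R².
√(D_R² + v_R²x²) = √(0.1377² + 0.02534² × 12.9²) = 0.3547; v_R² = 0.0006421.
t = (0.3547 − 0.1377)/0.0006421 = 338 days.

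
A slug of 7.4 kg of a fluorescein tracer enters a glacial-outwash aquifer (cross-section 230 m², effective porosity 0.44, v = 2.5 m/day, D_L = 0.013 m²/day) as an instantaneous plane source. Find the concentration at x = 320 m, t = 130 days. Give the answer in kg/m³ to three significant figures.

For an instantaneous plane source, C(x,t) = M/(n_e·A·√(4πDt)) · exp(−(x−vt)²/(4Dt)), with n_e·A the pore (flow) area.
Plume center vt = 2.5 × 130 = 325 m, so the well at 320 m is 5 m upgradient of the peak.
√(4πDt) = 4.608 m, giving peak height M/(n_e·A·√(4πDt)) = 7.4/(0.44 × 230 × 4.608) = 0.01587 kg/m³.
(x−vt)²/(4Dt) = (-5)²/(4 × 0.013 × 130) = 3.698; exp(−3.698) = 0.02477.
C = 0.01587 × 0.02477 = 0.000393 kg/m³.

0.000393 kg/m³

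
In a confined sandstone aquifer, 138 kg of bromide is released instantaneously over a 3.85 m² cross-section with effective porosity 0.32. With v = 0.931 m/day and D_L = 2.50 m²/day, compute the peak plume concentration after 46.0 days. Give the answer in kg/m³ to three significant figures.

The peak of an instantaneous 1D plume sits at x = vt; there the Gaussian factor is 1 and C_max = M/(n_e·A·√(4πDt)), where n_e·A is the pore area the mass is dissolved in.
√(4πDt) = √(4π × 2.50 × 46.0) = 38.01 m, so C_max = 138/(0.32 × 3.85 × 38.01) = 2.95 kg/m³.

2.95 kg/m³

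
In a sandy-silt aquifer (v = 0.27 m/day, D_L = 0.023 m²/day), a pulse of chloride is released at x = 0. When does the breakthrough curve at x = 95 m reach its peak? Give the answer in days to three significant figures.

For the 1D instantaneous-source solution, setting ∂C/∂t = 0 at fixed x gives v²t² + 2Dt − x² = 0, so t = (√(D² + v²x²) − D)/v².
√(D² + v²x²) = √(0.023² + 0.27² × 95²) = 25.65; v² = 0.0729.
t = (25.65 − 0.023)/0.0729 = 352 days (vs. the pure-advection estimate x/v = 352 d).

352 days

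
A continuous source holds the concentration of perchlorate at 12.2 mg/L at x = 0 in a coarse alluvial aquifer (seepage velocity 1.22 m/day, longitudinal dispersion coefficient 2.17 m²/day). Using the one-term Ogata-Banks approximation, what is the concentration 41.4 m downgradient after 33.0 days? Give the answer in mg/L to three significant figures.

5.64 mg/L

For a continuous step input, C/C₀ ≈ ½·erfc((x−vt)/(2√(Dt))).
vt = 1.22 × 33.0 = 40.26 m and 2√(Dt) = 2√(2.17 × 33.0) = 16.92 m.
Argument (x−vt)/(2√(Dt)) = (41.4 − 40.26)/16.92 = 0.06738; ½·erfc(0.06738) = 0.4620.
C = 12.2 × 0.4620 = 5.64 mg/L.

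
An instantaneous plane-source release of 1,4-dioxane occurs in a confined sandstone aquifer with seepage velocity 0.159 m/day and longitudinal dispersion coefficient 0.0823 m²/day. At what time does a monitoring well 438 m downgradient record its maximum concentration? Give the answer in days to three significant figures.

2750 days

For the 1D instantaneous-source solution, setting ∂C/∂t = 0 at fixed x gives v²t² + 2Dt − x² = 0, so t = (√(D² + v²x²) − D)/v².
√(D² + v²x²) = √(0.0823² + 0.159² × 438²) = 69.64; v² = 0.025281.
t = (69.64 − 0.0823)/0.025281 = 2750 days (vs. the pure-advection estimate x/v = 2750 d).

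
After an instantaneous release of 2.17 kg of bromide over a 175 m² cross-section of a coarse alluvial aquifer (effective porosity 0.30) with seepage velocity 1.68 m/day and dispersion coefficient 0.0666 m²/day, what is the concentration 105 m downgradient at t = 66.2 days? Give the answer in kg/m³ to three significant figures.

For an instantaneous plane source, C(x,t) = M/(n_e·A·√(4πDt)) · exp(−(x−vt)²/(4Dt)), with n_e·A the pore (flow) area.
Plume center vt = 1.68 × 66.2 = 111.216 m, so the well at 105 m is 6.216 m upgradient of the peak.
√(4πDt) = 7.443 m, giving peak height M/(n_e·A·√(4πDt)) = 2.17/(0.30 × 175 × 7.443) = 0.005553 kg/m³.
(x−vt)²/(4Dt) = (-6.216)²/(4 × 0.0666 × 66.2) = 2.191; exp(−2.191) = 0.1118.
C = 0.005553 × 0.1118 = 0.000621 kg/m³.

0.000621 kg/m³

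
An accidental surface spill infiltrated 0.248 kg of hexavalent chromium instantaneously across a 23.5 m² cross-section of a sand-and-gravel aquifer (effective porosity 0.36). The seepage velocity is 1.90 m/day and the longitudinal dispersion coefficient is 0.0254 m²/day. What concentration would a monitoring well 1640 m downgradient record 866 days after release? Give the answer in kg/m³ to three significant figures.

0.00127 kg/m³

For an instantaneous plane source, C(x,t) = M/(n_e·A·√(4πDt)) · exp(−(x−vt)²/(4Dt)), with n_e·A the pore (flow) area.
Plume center vt = 1.90 × 866 = 1645.4 m, so the well at 1640 m is 5.4 m upgradient of the peak.
√(4πDt) = 16.63 m, giving peak height M/(n_e·A·√(4πDt)) = 0.248/(0.36 × 23.5 × 16.63) = 0.001763 kg/m³.
(x−vt)²/(4Dt) = (-5.4)²/(4 × 0.0254 × 866) = 0.3314; exp(−0.3314) = 0.7179.
C = 0.001763 × 0.7179 = 0.00127 kg/m³.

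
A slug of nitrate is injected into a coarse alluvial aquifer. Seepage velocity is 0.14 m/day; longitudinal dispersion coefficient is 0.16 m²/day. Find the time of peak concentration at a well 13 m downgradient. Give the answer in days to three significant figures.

For the 1D instantaneous-source solution, setting ∂C/∂t = 0 at fixed x gives v²t² + 2Dt − x² = 0, so t = (√(D² + v²x²) − D)/v².
√(D² + v²x²) = √(0.16² + 0.14² × 13²) = 1.827; v² = 0.0196.
t = (1.827 − 0.16)/0.0196 = 85.1 days (vs. the pure-advection estimate x/v = 92.9 d).

85.1 days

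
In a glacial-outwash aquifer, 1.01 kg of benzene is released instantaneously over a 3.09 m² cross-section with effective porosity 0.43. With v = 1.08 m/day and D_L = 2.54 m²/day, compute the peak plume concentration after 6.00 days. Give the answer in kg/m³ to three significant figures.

0.0549 kg/m³

The peak of an instantaneous 1D plume sits at x = vt; there the Gaussian factor is 1 and C_max = M/(n_e·A·√(4πDt)), where n_e·A is the pore area the mass is dissolved in.
√(4πDt) = √(4π × 2.54 × 6.00) = 13.84 m, so C_max = 1.01/(0.43 × 3.09 × 13.84) = 0.0549 kg/m³.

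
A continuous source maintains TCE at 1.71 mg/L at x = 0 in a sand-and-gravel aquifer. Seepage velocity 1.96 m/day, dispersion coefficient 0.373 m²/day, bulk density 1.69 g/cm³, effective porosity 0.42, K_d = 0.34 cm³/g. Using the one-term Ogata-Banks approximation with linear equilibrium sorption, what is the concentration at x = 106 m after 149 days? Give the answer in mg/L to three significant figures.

Retardation factor R = 1 + ρ_b·K_d/n = 1 + 1.69 × 0.34/0.42 = 2.368.
Sorption retards both mechanisms: v_R = v/R = 0.8277 m/day, D_R = D/R = 0.1575 m²/day.
v_R·t = 0.8277 × 149 = 123.3273 m; 2√(D_R t) = 9.689 m; argument = (106 − 123.3273)/9.689 = -1.788.
C = C₀ × ½·erfc(-1.788) = 1.71 × 0.9943 = 1.70 mg/L.

1.70 mg/L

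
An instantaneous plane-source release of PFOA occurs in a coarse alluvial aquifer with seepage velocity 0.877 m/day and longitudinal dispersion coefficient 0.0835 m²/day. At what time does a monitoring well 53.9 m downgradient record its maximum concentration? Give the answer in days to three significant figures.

61.4 days

For the 1D instantaneous-source solution, setting ∂C/∂t = 0 at fixed x gives v²t² + 2Dt − x² = 0, so t = (√(D² + v²x²) − D)/v².
√(D² + v²x²) = √(0.0835² + 0.877² × 53.9²) = 47.27; v² = 0.769129.
t = (47.27 − 0.0835)/0.769129 = 61.4 days (vs. the pure-advection estimate x/v = 61.5 d).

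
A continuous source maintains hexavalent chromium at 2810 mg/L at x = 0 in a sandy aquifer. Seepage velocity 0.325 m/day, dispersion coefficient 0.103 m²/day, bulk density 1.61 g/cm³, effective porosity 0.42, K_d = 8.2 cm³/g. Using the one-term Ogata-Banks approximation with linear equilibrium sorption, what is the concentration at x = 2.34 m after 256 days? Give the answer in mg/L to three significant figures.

Retardation factor R = 1 + ρ_b·K_d/n = 1 + 1.61 × 8.2/0.42 = 32.43.
Sorption retards both mechanisms: v_R = v/R = 0.01002 m/day, D_R = D/R = 0.003176 m²/day.
v_R·t = 0.01002 × 256 = 2.56512 m; 2√(D_R t) = 1.803 m; argument = (2.34 − 2.56512)/1.803 = -0.1249.
C = C₀ × ½·erfc(-0.1249) = 2810 × 0.5701 = 1600 mg/L.

1600 mg/L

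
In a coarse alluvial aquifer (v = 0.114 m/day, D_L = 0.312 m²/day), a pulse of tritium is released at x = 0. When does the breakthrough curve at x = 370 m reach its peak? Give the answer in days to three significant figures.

3220 days

For the 1D instantaneous-source solution, setting ∂C/∂t = 0 at fixed x gives v²t² + 2Dt − x² = 0, so t = (√(D² + v²x²) − D)/v².
√(D² + v²x²) = √(0.312² + 0.114² × 370²) = 42.18; v² = 0.012996.
t = (42.18 − 0.312)/0.012996 = 3220 days (vs. the pure-advection estimate x/v = 3250 d).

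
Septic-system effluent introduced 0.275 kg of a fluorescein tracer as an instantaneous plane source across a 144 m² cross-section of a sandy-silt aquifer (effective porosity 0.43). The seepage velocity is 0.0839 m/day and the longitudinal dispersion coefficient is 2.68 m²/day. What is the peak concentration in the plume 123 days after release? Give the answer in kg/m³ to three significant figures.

The peak of an instantaneous 1D plume sits at x = vt; there the Gaussian factor is 1 and C_max = M/(n_e·A·√(4πDt)), where n_e·A is the pore area the mass is dissolved in.
√(4πDt) = √(4π × 2.68 × 123) = 64.36 m, so C_max = 0.275/(0.43 × 144 × 64.36) = 6.90e-05 kg/m³.

6.90e-05 kg/m³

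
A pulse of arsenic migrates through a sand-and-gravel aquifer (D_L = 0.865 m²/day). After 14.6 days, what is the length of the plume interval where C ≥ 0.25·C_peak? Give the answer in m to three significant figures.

The plume is Gaussian with σ = √(2Dt) = √(2 × 0.865 × 14.6) = 5.026 m.
C/C_peak = exp(−Δx²/(2σ²)) = 0.25 ⇒ Δx = σ·√(−2 ln 0.25) = 5.026 × 1.665 = 8.368 m.
Width = 2Δx = 16.7 m.

16.7 m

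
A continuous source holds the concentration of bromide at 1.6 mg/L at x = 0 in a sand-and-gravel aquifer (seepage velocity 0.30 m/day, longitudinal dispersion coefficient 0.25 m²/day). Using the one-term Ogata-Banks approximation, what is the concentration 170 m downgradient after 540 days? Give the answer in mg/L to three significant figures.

0.501 mg/L

For a continuous step input, C/C₀ ≈ ½·erfc((x−vt)/(2√(Dt))).
vt = 0.30 × 540 = 162 m and 2√(Dt) = 2√(0.25 × 540) = 23.24 m.
Argument (x−vt)/(2√(Dt)) = (170 − 162)/23.24 = 0.3442; ½·erfc(0.3442) = 0.3132.
C = 1.6 × 0.3132 = 0.501 mg/L.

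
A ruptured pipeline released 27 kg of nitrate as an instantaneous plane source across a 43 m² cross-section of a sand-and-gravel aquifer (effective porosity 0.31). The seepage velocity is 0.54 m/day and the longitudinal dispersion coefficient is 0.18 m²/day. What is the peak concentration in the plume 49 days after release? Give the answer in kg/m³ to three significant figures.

The peak of an instantaneous 1D plume sits at x = vt; there the Gaussian factor is 1 and C_max = M/(n_e·A·√(4πDt)), where n_e·A is the pore area the mass is dissolved in.
√(4πDt) = √(4π × 0.18 × 49) = 10.53 m, so C_max = 27/(0.31 × 43 × 10.53) = 0.192 kg/m³.

0.192 kg/m³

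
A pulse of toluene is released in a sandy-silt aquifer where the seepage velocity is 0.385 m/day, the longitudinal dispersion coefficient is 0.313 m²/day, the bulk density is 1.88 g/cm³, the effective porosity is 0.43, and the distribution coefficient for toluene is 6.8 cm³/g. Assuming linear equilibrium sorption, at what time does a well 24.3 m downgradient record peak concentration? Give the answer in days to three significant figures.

1880 days

Retardation factor R = 1 + ρ_b·K_d/n = 1 + 1.88 × 6.8/0.43 = 30.73.
Sorption retards both mechanisms: v_R = v/R = 0.01253 m/day, D_R = D/R = 0.01019 m²/day.
Peak time from v_R²t² + 2D_R t − x² = 0: t = (√(D_R² + v_R²x²) − D_R)/v_R².
√(D_R² + v_R²x²) = √(0.01019² + 0.01253² × 24.3²) = 0.3046; v_R² = 0.0001570.
t = (0.3046 − 0.01019)/0.0001570 = 1880 days.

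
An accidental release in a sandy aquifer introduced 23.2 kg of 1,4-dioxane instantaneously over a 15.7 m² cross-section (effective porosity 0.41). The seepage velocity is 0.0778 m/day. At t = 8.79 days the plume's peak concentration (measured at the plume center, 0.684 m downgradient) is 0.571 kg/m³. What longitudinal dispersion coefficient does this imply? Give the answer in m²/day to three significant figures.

At the plume center C_max = M/(n_e·A·√(4πDt)), so D = M²/(4πt·(n_e·A·C_max)²).
n_e·A·C_max = 0.41 × 15.7 × 0.571 = 3.676 kg/m.
D = 23.2²/(4π × 8.79 × 3.676²) = 0.361 m²/day.

0.361 m²/day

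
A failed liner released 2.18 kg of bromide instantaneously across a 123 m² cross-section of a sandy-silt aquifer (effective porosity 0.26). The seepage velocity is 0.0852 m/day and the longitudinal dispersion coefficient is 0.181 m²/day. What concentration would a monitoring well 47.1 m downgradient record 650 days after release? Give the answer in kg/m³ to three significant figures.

0.00153 kg/m³

For an instantaneous plane source, C(x,t) = M/(n_e·A·√(4πDt)) · exp(−(x−vt)²/(4Dt)), with n_e·A the pore (flow) area.
Plume center vt = 0.0852 × 650 = 55.38 m, so the well at 47.1 m is 8.28 m upgradient of the peak.
√(4πDt) = 38.45 m, giving peak height M/(n_e·A·√(4πDt)) = 2.18/(0.26 × 123 × 38.45) = 0.001773 kg/m³.
(x−vt)²/(4Dt) = (-8.28)²/(4 × 0.181 × 650) = 0.1457; exp(−0.1457) = 0.8644.
C = 0.001773 × 0.8644 = 0.00153 kg/m³.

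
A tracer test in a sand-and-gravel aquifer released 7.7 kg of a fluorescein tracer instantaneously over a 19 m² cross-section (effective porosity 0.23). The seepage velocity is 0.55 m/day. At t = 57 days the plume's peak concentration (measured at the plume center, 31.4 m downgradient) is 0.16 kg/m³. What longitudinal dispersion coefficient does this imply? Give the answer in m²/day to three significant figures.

0.169 m²/day

At the plume center C_max = M/(n_e·A·√(4πDt)), so D = M²/(4πt·(n_e·A·C_max)²).
n_e·A·C_max = 0.23 × 19 × 0.16 = 0.6992 kg/m.
D = 7.7²/(4π × 57 × 0.6992²) = 0.169 m²/day.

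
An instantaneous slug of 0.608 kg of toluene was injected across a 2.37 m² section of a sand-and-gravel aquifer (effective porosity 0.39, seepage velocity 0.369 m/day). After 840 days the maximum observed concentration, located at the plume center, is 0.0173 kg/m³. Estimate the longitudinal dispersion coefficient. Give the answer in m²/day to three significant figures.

0.137 m²/day

At the plume center C_max = M/(n_e·A·√(4πDt)), so D = M²/(4πt·(n_e·A·C_max)²).
n_e·A·C_max = 0.39 × 2.37 × 0.0173 = 0.01599 kg/m.
D = 0.608²/(4π × 840 × 0.01599²) = 0.137 m²/day.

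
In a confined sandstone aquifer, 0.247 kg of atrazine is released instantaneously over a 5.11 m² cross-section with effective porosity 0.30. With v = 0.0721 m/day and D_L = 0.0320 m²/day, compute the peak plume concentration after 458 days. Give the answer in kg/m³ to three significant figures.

The peak of an instantaneous 1D plume sits at x = vt; there the Gaussian factor is 1 and C_max = M/(n_e·A·√(4πDt)), where n_e·A is the pore area the mass is dissolved in.
√(4πDt) = √(4π × 0.0320 × 458) = 13.57 m, so C_max = 0.247/(0.30 × 5.11 × 13.57) = 0.0119 kg/m³.

0.0119 kg/m³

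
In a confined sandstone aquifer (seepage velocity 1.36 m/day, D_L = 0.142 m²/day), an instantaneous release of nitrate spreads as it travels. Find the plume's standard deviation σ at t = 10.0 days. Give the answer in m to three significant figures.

Dispersive spreading gives a Gaussian with σ² = 2Dt; advection only shifts the center.
σ = √(2 × 0.142 × 10.0) = 1.69 m.

1.69 m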